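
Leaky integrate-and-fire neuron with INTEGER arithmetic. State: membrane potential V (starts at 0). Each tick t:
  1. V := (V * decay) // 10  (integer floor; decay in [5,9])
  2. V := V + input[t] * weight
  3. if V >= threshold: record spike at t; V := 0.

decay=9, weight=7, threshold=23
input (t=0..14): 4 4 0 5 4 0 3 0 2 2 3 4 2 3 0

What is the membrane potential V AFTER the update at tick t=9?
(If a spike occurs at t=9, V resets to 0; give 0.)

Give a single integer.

t=0: input=4 -> V=0 FIRE
t=1: input=4 -> V=0 FIRE
t=2: input=0 -> V=0
t=3: input=5 -> V=0 FIRE
t=4: input=4 -> V=0 FIRE
t=5: input=0 -> V=0
t=6: input=3 -> V=21
t=7: input=0 -> V=18
t=8: input=2 -> V=0 FIRE
t=9: input=2 -> V=14
t=10: input=3 -> V=0 FIRE
t=11: input=4 -> V=0 FIRE
t=12: input=2 -> V=14
t=13: input=3 -> V=0 FIRE
t=14: input=0 -> V=0

Answer: 14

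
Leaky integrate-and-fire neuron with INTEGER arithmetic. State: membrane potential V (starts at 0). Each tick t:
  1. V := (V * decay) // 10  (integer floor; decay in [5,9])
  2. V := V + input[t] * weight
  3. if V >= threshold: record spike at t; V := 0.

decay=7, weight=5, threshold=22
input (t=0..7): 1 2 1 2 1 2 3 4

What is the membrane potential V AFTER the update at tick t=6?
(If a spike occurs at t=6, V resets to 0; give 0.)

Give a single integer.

Answer: 15

Derivation:
t=0: input=1 -> V=5
t=1: input=2 -> V=13
t=2: input=1 -> V=14
t=3: input=2 -> V=19
t=4: input=1 -> V=18
t=5: input=2 -> V=0 FIRE
t=6: input=3 -> V=15
t=7: input=4 -> V=0 FIRE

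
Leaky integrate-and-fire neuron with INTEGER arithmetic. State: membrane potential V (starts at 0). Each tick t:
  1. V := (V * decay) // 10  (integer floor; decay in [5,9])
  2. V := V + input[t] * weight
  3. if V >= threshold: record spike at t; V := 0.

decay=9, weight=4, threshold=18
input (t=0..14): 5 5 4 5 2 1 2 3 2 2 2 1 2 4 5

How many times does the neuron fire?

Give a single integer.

Answer: 7

Derivation:
t=0: input=5 -> V=0 FIRE
t=1: input=5 -> V=0 FIRE
t=2: input=4 -> V=16
t=3: input=5 -> V=0 FIRE
t=4: input=2 -> V=8
t=5: input=1 -> V=11
t=6: input=2 -> V=17
t=7: input=3 -> V=0 FIRE
t=8: input=2 -> V=8
t=9: input=2 -> V=15
t=10: input=2 -> V=0 FIRE
t=11: input=1 -> V=4
t=12: input=2 -> V=11
t=13: input=4 -> V=0 FIRE
t=14: input=5 -> V=0 FIRE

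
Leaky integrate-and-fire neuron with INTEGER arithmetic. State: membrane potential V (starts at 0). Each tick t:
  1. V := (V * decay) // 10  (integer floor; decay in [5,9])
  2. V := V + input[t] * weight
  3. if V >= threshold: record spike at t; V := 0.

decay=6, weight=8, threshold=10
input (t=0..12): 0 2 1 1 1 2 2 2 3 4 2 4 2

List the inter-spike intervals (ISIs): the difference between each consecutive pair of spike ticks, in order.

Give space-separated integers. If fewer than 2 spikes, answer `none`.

t=0: input=0 -> V=0
t=1: input=2 -> V=0 FIRE
t=2: input=1 -> V=8
t=3: input=1 -> V=0 FIRE
t=4: input=1 -> V=8
t=5: input=2 -> V=0 FIRE
t=6: input=2 -> V=0 FIRE
t=7: input=2 -> V=0 FIRE
t=8: input=3 -> V=0 FIRE
t=9: input=4 -> V=0 FIRE
t=10: input=2 -> V=0 FIRE
t=11: input=4 -> V=0 FIRE
t=12: input=2 -> V=0 FIRE

Answer: 2 2 1 1 1 1 1 1 1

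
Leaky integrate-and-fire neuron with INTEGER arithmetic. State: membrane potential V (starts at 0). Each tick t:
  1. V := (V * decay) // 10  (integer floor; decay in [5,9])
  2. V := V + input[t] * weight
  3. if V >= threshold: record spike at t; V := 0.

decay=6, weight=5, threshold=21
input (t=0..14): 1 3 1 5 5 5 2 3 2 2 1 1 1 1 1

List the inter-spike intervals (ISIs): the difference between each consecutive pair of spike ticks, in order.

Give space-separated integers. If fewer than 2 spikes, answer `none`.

t=0: input=1 -> V=5
t=1: input=3 -> V=18
t=2: input=1 -> V=15
t=3: input=5 -> V=0 FIRE
t=4: input=5 -> V=0 FIRE
t=5: input=5 -> V=0 FIRE
t=6: input=2 -> V=10
t=7: input=3 -> V=0 FIRE
t=8: input=2 -> V=10
t=9: input=2 -> V=16
t=10: input=1 -> V=14
t=11: input=1 -> V=13
t=12: input=1 -> V=12
t=13: input=1 -> V=12
t=14: input=1 -> V=12

Answer: 1 1 2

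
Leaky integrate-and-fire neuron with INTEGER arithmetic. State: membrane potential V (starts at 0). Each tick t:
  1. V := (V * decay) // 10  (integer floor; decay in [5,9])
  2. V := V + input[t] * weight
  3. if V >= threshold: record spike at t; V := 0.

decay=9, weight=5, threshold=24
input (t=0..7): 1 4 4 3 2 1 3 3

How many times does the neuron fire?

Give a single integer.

t=0: input=1 -> V=5
t=1: input=4 -> V=0 FIRE
t=2: input=4 -> V=20
t=3: input=3 -> V=0 FIRE
t=4: input=2 -> V=10
t=5: input=1 -> V=14
t=6: input=3 -> V=0 FIRE
t=7: input=3 -> V=15

Answer: 3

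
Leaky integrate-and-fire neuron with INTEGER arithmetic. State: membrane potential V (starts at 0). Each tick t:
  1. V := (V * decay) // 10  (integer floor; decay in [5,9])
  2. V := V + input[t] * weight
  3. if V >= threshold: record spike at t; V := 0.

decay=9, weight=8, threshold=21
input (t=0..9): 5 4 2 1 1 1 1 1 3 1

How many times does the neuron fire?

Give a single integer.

t=0: input=5 -> V=0 FIRE
t=1: input=4 -> V=0 FIRE
t=2: input=2 -> V=16
t=3: input=1 -> V=0 FIRE
t=4: input=1 -> V=8
t=5: input=1 -> V=15
t=6: input=1 -> V=0 FIRE
t=7: input=1 -> V=8
t=8: input=3 -> V=0 FIRE
t=9: input=1 -> V=8

Answer: 5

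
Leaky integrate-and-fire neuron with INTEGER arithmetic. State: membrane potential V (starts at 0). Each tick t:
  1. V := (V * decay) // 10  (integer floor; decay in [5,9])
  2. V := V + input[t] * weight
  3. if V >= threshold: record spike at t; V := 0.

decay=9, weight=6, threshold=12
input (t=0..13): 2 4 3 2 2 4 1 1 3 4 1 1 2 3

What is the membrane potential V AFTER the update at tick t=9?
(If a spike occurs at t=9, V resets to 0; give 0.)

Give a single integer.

t=0: input=2 -> V=0 FIRE
t=1: input=4 -> V=0 FIRE
t=2: input=3 -> V=0 FIRE
t=3: input=2 -> V=0 FIRE
t=4: input=2 -> V=0 FIRE
t=5: input=4 -> V=0 FIRE
t=6: input=1 -> V=6
t=7: input=1 -> V=11
t=8: input=3 -> V=0 FIRE
t=9: input=4 -> V=0 FIRE
t=10: input=1 -> V=6
t=11: input=1 -> V=11
t=12: input=2 -> V=0 FIRE
t=13: input=3 -> V=0 FIRE

Answer: 0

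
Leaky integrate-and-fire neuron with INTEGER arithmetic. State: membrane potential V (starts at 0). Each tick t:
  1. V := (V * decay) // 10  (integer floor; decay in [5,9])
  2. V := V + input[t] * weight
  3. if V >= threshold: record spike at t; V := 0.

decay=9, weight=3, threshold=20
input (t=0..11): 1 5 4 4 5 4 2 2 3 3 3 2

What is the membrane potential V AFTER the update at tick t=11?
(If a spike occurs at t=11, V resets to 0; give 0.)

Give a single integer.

Answer: 6

Derivation:
t=0: input=1 -> V=3
t=1: input=5 -> V=17
t=2: input=4 -> V=0 FIRE
t=3: input=4 -> V=12
t=4: input=5 -> V=0 FIRE
t=5: input=4 -> V=12
t=6: input=2 -> V=16
t=7: input=2 -> V=0 FIRE
t=8: input=3 -> V=9
t=9: input=3 -> V=17
t=10: input=3 -> V=0 FIRE
t=11: input=2 -> V=6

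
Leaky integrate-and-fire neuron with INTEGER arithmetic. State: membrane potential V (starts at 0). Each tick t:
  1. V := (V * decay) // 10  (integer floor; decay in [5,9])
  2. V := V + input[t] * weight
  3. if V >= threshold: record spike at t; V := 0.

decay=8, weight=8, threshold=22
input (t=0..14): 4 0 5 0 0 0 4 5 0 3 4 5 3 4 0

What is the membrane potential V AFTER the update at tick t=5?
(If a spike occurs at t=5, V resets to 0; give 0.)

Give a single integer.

Answer: 0

Derivation:
t=0: input=4 -> V=0 FIRE
t=1: input=0 -> V=0
t=2: input=5 -> V=0 FIRE
t=3: input=0 -> V=0
t=4: input=0 -> V=0
t=5: input=0 -> V=0
t=6: input=4 -> V=0 FIRE
t=7: input=5 -> V=0 FIRE
t=8: input=0 -> V=0
t=9: input=3 -> V=0 FIRE
t=10: input=4 -> V=0 FIRE
t=11: input=5 -> V=0 FIRE
t=12: input=3 -> V=0 FIRE
t=13: input=4 -> V=0 FIRE
t=14: input=0 -> V=0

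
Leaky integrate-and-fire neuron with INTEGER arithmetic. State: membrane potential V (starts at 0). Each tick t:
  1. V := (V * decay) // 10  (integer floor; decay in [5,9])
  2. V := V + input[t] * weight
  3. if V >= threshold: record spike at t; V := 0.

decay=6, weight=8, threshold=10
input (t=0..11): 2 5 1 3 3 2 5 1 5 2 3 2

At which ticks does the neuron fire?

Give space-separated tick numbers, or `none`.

Answer: 0 1 3 4 5 6 8 9 10 11

Derivation:
t=0: input=2 -> V=0 FIRE
t=1: input=5 -> V=0 FIRE
t=2: input=1 -> V=8
t=3: input=3 -> V=0 FIRE
t=4: input=3 -> V=0 FIRE
t=5: input=2 -> V=0 FIRE
t=6: input=5 -> V=0 FIRE
t=7: input=1 -> V=8
t=8: input=5 -> V=0 FIRE
t=9: input=2 -> V=0 FIRE
t=10: input=3 -> V=0 FIRE
t=11: input=2 -> V=0 FIRE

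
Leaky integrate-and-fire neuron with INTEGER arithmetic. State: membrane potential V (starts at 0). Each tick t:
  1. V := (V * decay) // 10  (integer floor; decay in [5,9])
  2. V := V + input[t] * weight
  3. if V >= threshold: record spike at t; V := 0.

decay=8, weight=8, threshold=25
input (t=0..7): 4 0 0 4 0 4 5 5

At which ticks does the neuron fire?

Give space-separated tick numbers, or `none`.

t=0: input=4 -> V=0 FIRE
t=1: input=0 -> V=0
t=2: input=0 -> V=0
t=3: input=4 -> V=0 FIRE
t=4: input=0 -> V=0
t=5: input=4 -> V=0 FIRE
t=6: input=5 -> V=0 FIRE
t=7: input=5 -> V=0 FIRE

Answer: 0 3 5 6 7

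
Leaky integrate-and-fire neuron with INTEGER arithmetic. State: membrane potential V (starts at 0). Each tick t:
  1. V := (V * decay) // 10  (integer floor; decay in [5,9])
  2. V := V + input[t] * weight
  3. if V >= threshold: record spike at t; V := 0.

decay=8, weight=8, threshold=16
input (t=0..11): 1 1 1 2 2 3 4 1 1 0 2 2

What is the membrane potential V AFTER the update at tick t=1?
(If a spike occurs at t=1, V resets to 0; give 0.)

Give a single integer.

Answer: 14

Derivation:
t=0: input=1 -> V=8
t=1: input=1 -> V=14
t=2: input=1 -> V=0 FIRE
t=3: input=2 -> V=0 FIRE
t=4: input=2 -> V=0 FIRE
t=5: input=3 -> V=0 FIRE
t=6: input=4 -> V=0 FIRE
t=7: input=1 -> V=8
t=8: input=1 -> V=14
t=9: input=0 -> V=11
t=10: input=2 -> V=0 FIRE
t=11: input=2 -> V=0 FIRE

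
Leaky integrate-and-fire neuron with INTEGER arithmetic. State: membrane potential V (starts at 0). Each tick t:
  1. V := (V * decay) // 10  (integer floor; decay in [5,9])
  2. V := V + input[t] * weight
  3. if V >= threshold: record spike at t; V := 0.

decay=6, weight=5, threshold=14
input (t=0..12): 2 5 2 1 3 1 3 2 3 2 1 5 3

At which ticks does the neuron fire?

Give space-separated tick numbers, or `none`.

Answer: 1 4 6 8 11 12

Derivation:
t=0: input=2 -> V=10
t=1: input=5 -> V=0 FIRE
t=2: input=2 -> V=10
t=3: input=1 -> V=11
t=4: input=3 -> V=0 FIRE
t=5: input=1 -> V=5
t=6: input=3 -> V=0 FIRE
t=7: input=2 -> V=10
t=8: input=3 -> V=0 FIRE
t=9: input=2 -> V=10
t=10: input=1 -> V=11
t=11: input=5 -> V=0 FIRE
t=12: input=3 -> V=0 FIRE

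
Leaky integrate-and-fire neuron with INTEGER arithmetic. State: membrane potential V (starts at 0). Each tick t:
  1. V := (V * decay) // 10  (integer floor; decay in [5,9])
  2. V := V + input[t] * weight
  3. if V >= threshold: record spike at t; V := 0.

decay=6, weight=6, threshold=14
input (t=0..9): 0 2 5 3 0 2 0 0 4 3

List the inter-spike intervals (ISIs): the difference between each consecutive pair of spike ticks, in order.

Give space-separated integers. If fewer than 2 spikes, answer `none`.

t=0: input=0 -> V=0
t=1: input=2 -> V=12
t=2: input=5 -> V=0 FIRE
t=3: input=3 -> V=0 FIRE
t=4: input=0 -> V=0
t=5: input=2 -> V=12
t=6: input=0 -> V=7
t=7: input=0 -> V=4
t=8: input=4 -> V=0 FIRE
t=9: input=3 -> V=0 FIRE

Answer: 1 5 1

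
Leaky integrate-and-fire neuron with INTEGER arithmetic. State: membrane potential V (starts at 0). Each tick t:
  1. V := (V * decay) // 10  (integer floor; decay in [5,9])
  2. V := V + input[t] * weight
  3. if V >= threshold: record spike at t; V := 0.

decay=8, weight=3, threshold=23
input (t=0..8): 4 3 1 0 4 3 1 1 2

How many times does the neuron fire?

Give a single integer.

t=0: input=4 -> V=12
t=1: input=3 -> V=18
t=2: input=1 -> V=17
t=3: input=0 -> V=13
t=4: input=4 -> V=22
t=5: input=3 -> V=0 FIRE
t=6: input=1 -> V=3
t=7: input=1 -> V=5
t=8: input=2 -> V=10

Answer: 1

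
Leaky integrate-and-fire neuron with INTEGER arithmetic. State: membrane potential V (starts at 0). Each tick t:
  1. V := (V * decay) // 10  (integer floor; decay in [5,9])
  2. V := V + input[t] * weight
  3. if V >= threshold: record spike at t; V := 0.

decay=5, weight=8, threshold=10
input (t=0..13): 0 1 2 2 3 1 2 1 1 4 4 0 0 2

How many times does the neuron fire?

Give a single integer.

Answer: 8

Derivation:
t=0: input=0 -> V=0
t=1: input=1 -> V=8
t=2: input=2 -> V=0 FIRE
t=3: input=2 -> V=0 FIRE
t=4: input=3 -> V=0 FIRE
t=5: input=1 -> V=8
t=6: input=2 -> V=0 FIRE
t=7: input=1 -> V=8
t=8: input=1 -> V=0 FIRE
t=9: input=4 -> V=0 FIRE
t=10: input=4 -> V=0 FIRE
t=11: input=0 -> V=0
t=12: input=0 -> V=0
t=13: input=2 -> V=0 FIRE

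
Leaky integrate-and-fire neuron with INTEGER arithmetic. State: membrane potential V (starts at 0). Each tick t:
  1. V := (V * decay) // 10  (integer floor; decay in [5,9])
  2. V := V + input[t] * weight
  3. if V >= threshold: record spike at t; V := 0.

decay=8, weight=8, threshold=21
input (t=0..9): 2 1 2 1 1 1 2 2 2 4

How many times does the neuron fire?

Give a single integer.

Answer: 4

Derivation:
t=0: input=2 -> V=16
t=1: input=1 -> V=20
t=2: input=2 -> V=0 FIRE
t=3: input=1 -> V=8
t=4: input=1 -> V=14
t=5: input=1 -> V=19
t=6: input=2 -> V=0 FIRE
t=7: input=2 -> V=16
t=8: input=2 -> V=0 FIRE
t=9: input=4 -> V=0 FIRE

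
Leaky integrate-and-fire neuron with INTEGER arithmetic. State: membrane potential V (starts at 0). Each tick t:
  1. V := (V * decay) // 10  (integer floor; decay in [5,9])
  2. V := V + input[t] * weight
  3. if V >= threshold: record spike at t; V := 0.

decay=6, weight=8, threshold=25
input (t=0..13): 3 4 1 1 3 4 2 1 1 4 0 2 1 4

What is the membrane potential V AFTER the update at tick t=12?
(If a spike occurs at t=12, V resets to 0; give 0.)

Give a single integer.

Answer: 17

Derivation:
t=0: input=3 -> V=24
t=1: input=4 -> V=0 FIRE
t=2: input=1 -> V=8
t=3: input=1 -> V=12
t=4: input=3 -> V=0 FIRE
t=5: input=4 -> V=0 FIRE
t=6: input=2 -> V=16
t=7: input=1 -> V=17
t=8: input=1 -> V=18
t=9: input=4 -> V=0 FIRE
t=10: input=0 -> V=0
t=11: input=2 -> V=16
t=12: input=1 -> V=17
t=13: input=4 -> V=0 FIRE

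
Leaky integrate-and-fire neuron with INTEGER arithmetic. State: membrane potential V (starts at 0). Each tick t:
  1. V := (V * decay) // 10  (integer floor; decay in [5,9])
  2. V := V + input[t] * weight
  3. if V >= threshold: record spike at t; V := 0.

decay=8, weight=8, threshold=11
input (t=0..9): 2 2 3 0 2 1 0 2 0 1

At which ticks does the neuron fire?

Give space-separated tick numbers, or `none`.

t=0: input=2 -> V=0 FIRE
t=1: input=2 -> V=0 FIRE
t=2: input=3 -> V=0 FIRE
t=3: input=0 -> V=0
t=4: input=2 -> V=0 FIRE
t=5: input=1 -> V=8
t=6: input=0 -> V=6
t=7: input=2 -> V=0 FIRE
t=8: input=0 -> V=0
t=9: input=1 -> V=8

Answer: 0 1 2 4 7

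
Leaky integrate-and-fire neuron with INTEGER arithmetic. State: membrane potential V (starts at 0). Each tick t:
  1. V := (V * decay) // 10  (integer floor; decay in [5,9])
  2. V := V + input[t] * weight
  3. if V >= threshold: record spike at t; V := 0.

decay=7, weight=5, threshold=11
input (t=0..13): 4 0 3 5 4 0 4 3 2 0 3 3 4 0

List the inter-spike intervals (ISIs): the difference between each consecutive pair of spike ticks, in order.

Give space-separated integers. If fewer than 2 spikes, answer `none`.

t=0: input=4 -> V=0 FIRE
t=1: input=0 -> V=0
t=2: input=3 -> V=0 FIRE
t=3: input=5 -> V=0 FIRE
t=4: input=4 -> V=0 FIRE
t=5: input=0 -> V=0
t=6: input=4 -> V=0 FIRE
t=7: input=3 -> V=0 FIRE
t=8: input=2 -> V=10
t=9: input=0 -> V=7
t=10: input=3 -> V=0 FIRE
t=11: input=3 -> V=0 FIRE
t=12: input=4 -> V=0 FIRE
t=13: input=0 -> V=0

Answer: 2 1 1 2 1 3 1 1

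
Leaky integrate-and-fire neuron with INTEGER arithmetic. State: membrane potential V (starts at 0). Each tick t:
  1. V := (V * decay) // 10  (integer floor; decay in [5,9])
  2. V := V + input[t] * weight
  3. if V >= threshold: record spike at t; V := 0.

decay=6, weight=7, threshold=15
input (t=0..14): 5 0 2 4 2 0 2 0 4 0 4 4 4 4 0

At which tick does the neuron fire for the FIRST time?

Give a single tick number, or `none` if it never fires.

t=0: input=5 -> V=0 FIRE
t=1: input=0 -> V=0
t=2: input=2 -> V=14
t=3: input=4 -> V=0 FIRE
t=4: input=2 -> V=14
t=5: input=0 -> V=8
t=6: input=2 -> V=0 FIRE
t=7: input=0 -> V=0
t=8: input=4 -> V=0 FIRE
t=9: input=0 -> V=0
t=10: input=4 -> V=0 FIRE
t=11: input=4 -> V=0 FIRE
t=12: input=4 -> V=0 FIRE
t=13: input=4 -> V=0 FIRE
t=14: input=0 -> V=0

Answer: 0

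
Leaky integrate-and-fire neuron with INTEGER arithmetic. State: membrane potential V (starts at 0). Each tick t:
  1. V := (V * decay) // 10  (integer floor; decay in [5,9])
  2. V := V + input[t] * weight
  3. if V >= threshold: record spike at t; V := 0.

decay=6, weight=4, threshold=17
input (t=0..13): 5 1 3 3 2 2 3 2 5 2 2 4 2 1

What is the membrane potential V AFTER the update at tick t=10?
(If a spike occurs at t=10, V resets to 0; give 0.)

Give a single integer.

Answer: 12

Derivation:
t=0: input=5 -> V=0 FIRE
t=1: input=1 -> V=4
t=2: input=3 -> V=14
t=3: input=3 -> V=0 FIRE
t=4: input=2 -> V=8
t=5: input=2 -> V=12
t=6: input=3 -> V=0 FIRE
t=7: input=2 -> V=8
t=8: input=5 -> V=0 FIRE
t=9: input=2 -> V=8
t=10: input=2 -> V=12
t=11: input=4 -> V=0 FIRE
t=12: input=2 -> V=8
t=13: input=1 -> V=8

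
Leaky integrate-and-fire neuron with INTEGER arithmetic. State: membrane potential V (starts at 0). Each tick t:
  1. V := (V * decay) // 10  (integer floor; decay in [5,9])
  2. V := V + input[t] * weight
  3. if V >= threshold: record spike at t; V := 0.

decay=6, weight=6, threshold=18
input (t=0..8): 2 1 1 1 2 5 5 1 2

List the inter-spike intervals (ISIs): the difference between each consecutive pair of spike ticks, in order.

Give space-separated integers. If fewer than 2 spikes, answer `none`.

Answer: 1 1

Derivation:
t=0: input=2 -> V=12
t=1: input=1 -> V=13
t=2: input=1 -> V=13
t=3: input=1 -> V=13
t=4: input=2 -> V=0 FIRE
t=5: input=5 -> V=0 FIRE
t=6: input=5 -> V=0 FIRE
t=7: input=1 -> V=6
t=8: input=2 -> V=15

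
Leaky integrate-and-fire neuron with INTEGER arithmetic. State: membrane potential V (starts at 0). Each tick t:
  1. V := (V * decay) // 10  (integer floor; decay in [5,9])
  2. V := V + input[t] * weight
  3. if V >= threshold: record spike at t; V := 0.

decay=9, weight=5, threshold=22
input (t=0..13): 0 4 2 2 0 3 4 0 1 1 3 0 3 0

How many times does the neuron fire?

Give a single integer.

t=0: input=0 -> V=0
t=1: input=4 -> V=20
t=2: input=2 -> V=0 FIRE
t=3: input=2 -> V=10
t=4: input=0 -> V=9
t=5: input=3 -> V=0 FIRE
t=6: input=4 -> V=20
t=7: input=0 -> V=18
t=8: input=1 -> V=21
t=9: input=1 -> V=0 FIRE
t=10: input=3 -> V=15
t=11: input=0 -> V=13
t=12: input=3 -> V=0 FIRE
t=13: input=0 -> V=0

Answer: 4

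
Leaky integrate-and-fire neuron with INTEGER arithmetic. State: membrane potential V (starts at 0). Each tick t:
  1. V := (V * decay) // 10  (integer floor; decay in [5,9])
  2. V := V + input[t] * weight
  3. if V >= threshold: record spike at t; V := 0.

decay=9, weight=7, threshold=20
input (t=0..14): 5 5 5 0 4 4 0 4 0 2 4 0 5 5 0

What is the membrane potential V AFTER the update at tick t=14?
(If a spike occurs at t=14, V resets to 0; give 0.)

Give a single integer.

Answer: 0

Derivation:
t=0: input=5 -> V=0 FIRE
t=1: input=5 -> V=0 FIRE
t=2: input=5 -> V=0 FIRE
t=3: input=0 -> V=0
t=4: input=4 -> V=0 FIRE
t=5: input=4 -> V=0 FIRE
t=6: input=0 -> V=0
t=7: input=4 -> V=0 FIRE
t=8: input=0 -> V=0
t=9: input=2 -> V=14
t=10: input=4 -> V=0 FIRE
t=11: input=0 -> V=0
t=12: input=5 -> V=0 FIRE
t=13: input=5 -> V=0 FIRE
t=14: input=0 -> V=0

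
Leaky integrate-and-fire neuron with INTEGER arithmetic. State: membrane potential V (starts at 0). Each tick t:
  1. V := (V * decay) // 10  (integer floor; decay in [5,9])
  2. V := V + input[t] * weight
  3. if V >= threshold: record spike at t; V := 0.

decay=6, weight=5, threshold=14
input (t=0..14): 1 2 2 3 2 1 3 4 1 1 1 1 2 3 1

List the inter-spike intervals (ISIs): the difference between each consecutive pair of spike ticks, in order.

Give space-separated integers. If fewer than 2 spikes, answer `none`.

t=0: input=1 -> V=5
t=1: input=2 -> V=13
t=2: input=2 -> V=0 FIRE
t=3: input=3 -> V=0 FIRE
t=4: input=2 -> V=10
t=5: input=1 -> V=11
t=6: input=3 -> V=0 FIRE
t=7: input=4 -> V=0 FIRE
t=8: input=1 -> V=5
t=9: input=1 -> V=8
t=10: input=1 -> V=9
t=11: input=1 -> V=10
t=12: input=2 -> V=0 FIRE
t=13: input=3 -> V=0 FIRE
t=14: input=1 -> V=5

Answer: 1 3 1 5 1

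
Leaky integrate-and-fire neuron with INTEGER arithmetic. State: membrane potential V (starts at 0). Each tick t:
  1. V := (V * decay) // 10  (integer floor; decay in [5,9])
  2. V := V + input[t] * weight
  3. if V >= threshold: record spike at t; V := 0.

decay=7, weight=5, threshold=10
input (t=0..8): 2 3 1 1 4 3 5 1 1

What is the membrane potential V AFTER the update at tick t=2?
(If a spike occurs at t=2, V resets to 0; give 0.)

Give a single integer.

Answer: 5

Derivation:
t=0: input=2 -> V=0 FIRE
t=1: input=3 -> V=0 FIRE
t=2: input=1 -> V=5
t=3: input=1 -> V=8
t=4: input=4 -> V=0 FIRE
t=5: input=3 -> V=0 FIRE
t=6: input=5 -> V=0 FIRE
t=7: input=1 -> V=5
t=8: input=1 -> V=8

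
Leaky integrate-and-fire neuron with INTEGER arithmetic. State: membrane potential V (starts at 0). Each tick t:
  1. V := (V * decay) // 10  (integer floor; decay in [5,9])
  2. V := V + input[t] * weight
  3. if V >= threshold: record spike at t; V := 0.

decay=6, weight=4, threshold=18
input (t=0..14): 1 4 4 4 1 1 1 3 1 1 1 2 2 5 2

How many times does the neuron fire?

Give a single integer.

t=0: input=1 -> V=4
t=1: input=4 -> V=0 FIRE
t=2: input=4 -> V=16
t=3: input=4 -> V=0 FIRE
t=4: input=1 -> V=4
t=5: input=1 -> V=6
t=6: input=1 -> V=7
t=7: input=3 -> V=16
t=8: input=1 -> V=13
t=9: input=1 -> V=11
t=10: input=1 -> V=10
t=11: input=2 -> V=14
t=12: input=2 -> V=16
t=13: input=5 -> V=0 FIRE
t=14: input=2 -> V=8

Answer: 3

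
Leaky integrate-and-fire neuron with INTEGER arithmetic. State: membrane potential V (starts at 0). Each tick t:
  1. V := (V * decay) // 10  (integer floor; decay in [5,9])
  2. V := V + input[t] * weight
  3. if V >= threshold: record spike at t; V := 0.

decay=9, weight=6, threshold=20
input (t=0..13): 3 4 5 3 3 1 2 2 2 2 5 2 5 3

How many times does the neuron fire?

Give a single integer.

t=0: input=3 -> V=18
t=1: input=4 -> V=0 FIRE
t=2: input=5 -> V=0 FIRE
t=3: input=3 -> V=18
t=4: input=3 -> V=0 FIRE
t=5: input=1 -> V=6
t=6: input=2 -> V=17
t=7: input=2 -> V=0 FIRE
t=8: input=2 -> V=12
t=9: input=2 -> V=0 FIRE
t=10: input=5 -> V=0 FIRE
t=11: input=2 -> V=12
t=12: input=5 -> V=0 FIRE
t=13: input=3 -> V=18

Answer: 7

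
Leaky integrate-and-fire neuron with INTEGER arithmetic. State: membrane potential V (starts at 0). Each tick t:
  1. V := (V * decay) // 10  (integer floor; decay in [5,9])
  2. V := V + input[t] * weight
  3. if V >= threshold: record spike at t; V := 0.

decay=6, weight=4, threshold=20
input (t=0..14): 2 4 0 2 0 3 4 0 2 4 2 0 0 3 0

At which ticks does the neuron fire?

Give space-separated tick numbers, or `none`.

t=0: input=2 -> V=8
t=1: input=4 -> V=0 FIRE
t=2: input=0 -> V=0
t=3: input=2 -> V=8
t=4: input=0 -> V=4
t=5: input=3 -> V=14
t=6: input=4 -> V=0 FIRE
t=7: input=0 -> V=0
t=8: input=2 -> V=8
t=9: input=4 -> V=0 FIRE
t=10: input=2 -> V=8
t=11: input=0 -> V=4
t=12: input=0 -> V=2
t=13: input=3 -> V=13
t=14: input=0 -> V=7

Answer: 1 6 9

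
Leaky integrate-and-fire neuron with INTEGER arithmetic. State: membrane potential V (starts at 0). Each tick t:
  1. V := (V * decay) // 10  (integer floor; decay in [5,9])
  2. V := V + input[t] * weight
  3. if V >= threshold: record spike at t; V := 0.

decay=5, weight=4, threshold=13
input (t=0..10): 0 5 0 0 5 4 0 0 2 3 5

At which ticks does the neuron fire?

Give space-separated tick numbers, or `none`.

Answer: 1 4 5 9 10

Derivation:
t=0: input=0 -> V=0
t=1: input=5 -> V=0 FIRE
t=2: input=0 -> V=0
t=3: input=0 -> V=0
t=4: input=5 -> V=0 FIRE
t=5: input=4 -> V=0 FIRE
t=6: input=0 -> V=0
t=7: input=0 -> V=0
t=8: input=2 -> V=8
t=9: input=3 -> V=0 FIRE
t=10: input=5 -> V=0 FIRE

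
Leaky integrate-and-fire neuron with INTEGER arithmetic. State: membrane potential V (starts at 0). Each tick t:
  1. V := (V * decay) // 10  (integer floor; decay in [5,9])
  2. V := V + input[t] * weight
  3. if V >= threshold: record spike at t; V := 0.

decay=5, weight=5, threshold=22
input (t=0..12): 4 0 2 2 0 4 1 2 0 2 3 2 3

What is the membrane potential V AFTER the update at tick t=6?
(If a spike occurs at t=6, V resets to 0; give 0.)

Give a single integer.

Answer: 5

Derivation:
t=0: input=4 -> V=20
t=1: input=0 -> V=10
t=2: input=2 -> V=15
t=3: input=2 -> V=17
t=4: input=0 -> V=8
t=5: input=4 -> V=0 FIRE
t=6: input=1 -> V=5
t=7: input=2 -> V=12
t=8: input=0 -> V=6
t=9: input=2 -> V=13
t=10: input=3 -> V=21
t=11: input=2 -> V=20
t=12: input=3 -> V=0 FIRE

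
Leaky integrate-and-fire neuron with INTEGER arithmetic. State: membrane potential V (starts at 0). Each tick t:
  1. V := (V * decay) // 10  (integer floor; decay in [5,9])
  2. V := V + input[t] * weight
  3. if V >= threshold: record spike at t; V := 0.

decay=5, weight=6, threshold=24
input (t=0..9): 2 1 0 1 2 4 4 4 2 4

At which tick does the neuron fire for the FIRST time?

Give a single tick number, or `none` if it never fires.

Answer: 5

Derivation:
t=0: input=2 -> V=12
t=1: input=1 -> V=12
t=2: input=0 -> V=6
t=3: input=1 -> V=9
t=4: input=2 -> V=16
t=5: input=4 -> V=0 FIRE
t=6: input=4 -> V=0 FIRE
t=7: input=4 -> V=0 FIRE
t=8: input=2 -> V=12
t=9: input=4 -> V=0 FIRE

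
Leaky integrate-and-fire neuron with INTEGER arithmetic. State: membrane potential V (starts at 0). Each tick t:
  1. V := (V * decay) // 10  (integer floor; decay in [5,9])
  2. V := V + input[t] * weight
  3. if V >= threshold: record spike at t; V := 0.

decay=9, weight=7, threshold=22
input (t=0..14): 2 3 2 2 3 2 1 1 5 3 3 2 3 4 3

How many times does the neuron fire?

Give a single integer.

t=0: input=2 -> V=14
t=1: input=3 -> V=0 FIRE
t=2: input=2 -> V=14
t=3: input=2 -> V=0 FIRE
t=4: input=3 -> V=21
t=5: input=2 -> V=0 FIRE
t=6: input=1 -> V=7
t=7: input=1 -> V=13
t=8: input=5 -> V=0 FIRE
t=9: input=3 -> V=21
t=10: input=3 -> V=0 FIRE
t=11: input=2 -> V=14
t=12: input=3 -> V=0 FIRE
t=13: input=4 -> V=0 FIRE
t=14: input=3 -> V=21

Answer: 7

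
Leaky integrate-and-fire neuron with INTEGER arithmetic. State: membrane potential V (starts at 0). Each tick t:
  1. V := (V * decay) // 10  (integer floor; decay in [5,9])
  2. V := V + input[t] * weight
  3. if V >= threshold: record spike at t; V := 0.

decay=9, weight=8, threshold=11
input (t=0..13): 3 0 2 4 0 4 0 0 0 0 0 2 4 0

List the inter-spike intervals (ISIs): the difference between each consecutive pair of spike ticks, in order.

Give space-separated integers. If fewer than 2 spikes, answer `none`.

Answer: 2 1 2 6 1

Derivation:
t=0: input=3 -> V=0 FIRE
t=1: input=0 -> V=0
t=2: input=2 -> V=0 FIRE
t=3: input=4 -> V=0 FIRE
t=4: input=0 -> V=0
t=5: input=4 -> V=0 FIRE
t=6: input=0 -> V=0
t=7: input=0 -> V=0
t=8: input=0 -> V=0
t=9: input=0 -> V=0
t=10: input=0 -> V=0
t=11: input=2 -> V=0 FIRE
t=12: input=4 -> V=0 FIRE
t=13: input=0 -> V=0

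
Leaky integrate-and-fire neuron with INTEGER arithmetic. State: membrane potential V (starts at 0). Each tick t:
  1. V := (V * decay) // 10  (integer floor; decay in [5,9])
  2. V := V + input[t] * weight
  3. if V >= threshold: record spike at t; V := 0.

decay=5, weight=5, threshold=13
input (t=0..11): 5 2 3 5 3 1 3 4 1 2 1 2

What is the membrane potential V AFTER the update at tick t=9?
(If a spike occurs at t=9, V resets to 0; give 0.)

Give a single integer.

t=0: input=5 -> V=0 FIRE
t=1: input=2 -> V=10
t=2: input=3 -> V=0 FIRE
t=3: input=5 -> V=0 FIRE
t=4: input=3 -> V=0 FIRE
t=5: input=1 -> V=5
t=6: input=3 -> V=0 FIRE
t=7: input=4 -> V=0 FIRE
t=8: input=1 -> V=5
t=9: input=2 -> V=12
t=10: input=1 -> V=11
t=11: input=2 -> V=0 FIRE

Answer: 12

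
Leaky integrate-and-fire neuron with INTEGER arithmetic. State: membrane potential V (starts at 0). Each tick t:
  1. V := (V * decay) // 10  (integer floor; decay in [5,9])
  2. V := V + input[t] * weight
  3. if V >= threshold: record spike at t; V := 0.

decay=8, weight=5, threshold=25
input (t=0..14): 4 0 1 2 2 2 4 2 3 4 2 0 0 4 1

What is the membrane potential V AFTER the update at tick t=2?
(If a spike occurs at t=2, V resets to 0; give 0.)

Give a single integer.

t=0: input=4 -> V=20
t=1: input=0 -> V=16
t=2: input=1 -> V=17
t=3: input=2 -> V=23
t=4: input=2 -> V=0 FIRE
t=5: input=2 -> V=10
t=6: input=4 -> V=0 FIRE
t=7: input=2 -> V=10
t=8: input=3 -> V=23
t=9: input=4 -> V=0 FIRE
t=10: input=2 -> V=10
t=11: input=0 -> V=8
t=12: input=0 -> V=6
t=13: input=4 -> V=24
t=14: input=1 -> V=24

Answer: 17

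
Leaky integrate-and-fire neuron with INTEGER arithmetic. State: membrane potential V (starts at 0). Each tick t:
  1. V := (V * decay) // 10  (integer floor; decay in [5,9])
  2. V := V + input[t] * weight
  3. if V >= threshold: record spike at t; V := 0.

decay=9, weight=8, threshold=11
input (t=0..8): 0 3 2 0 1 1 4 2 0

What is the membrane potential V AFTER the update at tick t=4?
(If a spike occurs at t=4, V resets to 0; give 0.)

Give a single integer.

Answer: 8

Derivation:
t=0: input=0 -> V=0
t=1: input=3 -> V=0 FIRE
t=2: input=2 -> V=0 FIRE
t=3: input=0 -> V=0
t=4: input=1 -> V=8
t=5: input=1 -> V=0 FIRE
t=6: input=4 -> V=0 FIRE
t=7: input=2 -> V=0 FIRE
t=8: input=0 -> V=0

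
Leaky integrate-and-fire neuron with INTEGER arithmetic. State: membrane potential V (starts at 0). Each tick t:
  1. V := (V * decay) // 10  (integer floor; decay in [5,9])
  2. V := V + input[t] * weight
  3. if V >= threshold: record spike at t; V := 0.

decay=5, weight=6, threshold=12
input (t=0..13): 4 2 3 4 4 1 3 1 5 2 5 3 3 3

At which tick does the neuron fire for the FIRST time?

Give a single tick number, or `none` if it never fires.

t=0: input=4 -> V=0 FIRE
t=1: input=2 -> V=0 FIRE
t=2: input=3 -> V=0 FIRE
t=3: input=4 -> V=0 FIRE
t=4: input=4 -> V=0 FIRE
t=5: input=1 -> V=6
t=6: input=3 -> V=0 FIRE
t=7: input=1 -> V=6
t=8: input=5 -> V=0 FIRE
t=9: input=2 -> V=0 FIRE
t=10: input=5 -> V=0 FIRE
t=11: input=3 -> V=0 FIRE
t=12: input=3 -> V=0 FIRE
t=13: input=3 -> V=0 FIRE

Answer: 0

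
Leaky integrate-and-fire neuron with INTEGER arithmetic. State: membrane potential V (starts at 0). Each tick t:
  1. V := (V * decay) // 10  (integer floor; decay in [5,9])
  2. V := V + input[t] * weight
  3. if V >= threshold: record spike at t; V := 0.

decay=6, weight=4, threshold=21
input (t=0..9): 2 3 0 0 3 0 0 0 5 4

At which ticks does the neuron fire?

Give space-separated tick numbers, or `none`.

Answer: 8

Derivation:
t=0: input=2 -> V=8
t=1: input=3 -> V=16
t=2: input=0 -> V=9
t=3: input=0 -> V=5
t=4: input=3 -> V=15
t=5: input=0 -> V=9
t=6: input=0 -> V=5
t=7: input=0 -> V=3
t=8: input=5 -> V=0 FIRE
t=9: input=4 -> V=16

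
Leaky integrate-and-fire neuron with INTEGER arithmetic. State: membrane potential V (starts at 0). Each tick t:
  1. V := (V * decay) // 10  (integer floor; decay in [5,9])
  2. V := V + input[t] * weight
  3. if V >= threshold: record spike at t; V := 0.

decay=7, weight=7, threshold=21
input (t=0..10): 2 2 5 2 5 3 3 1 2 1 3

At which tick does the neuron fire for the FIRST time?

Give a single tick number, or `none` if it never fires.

Answer: 1

Derivation:
t=0: input=2 -> V=14
t=1: input=2 -> V=0 FIRE
t=2: input=5 -> V=0 FIRE
t=3: input=2 -> V=14
t=4: input=5 -> V=0 FIRE
t=5: input=3 -> V=0 FIRE
t=6: input=3 -> V=0 FIRE
t=7: input=1 -> V=7
t=8: input=2 -> V=18
t=9: input=1 -> V=19
t=10: input=3 -> V=0 FIRE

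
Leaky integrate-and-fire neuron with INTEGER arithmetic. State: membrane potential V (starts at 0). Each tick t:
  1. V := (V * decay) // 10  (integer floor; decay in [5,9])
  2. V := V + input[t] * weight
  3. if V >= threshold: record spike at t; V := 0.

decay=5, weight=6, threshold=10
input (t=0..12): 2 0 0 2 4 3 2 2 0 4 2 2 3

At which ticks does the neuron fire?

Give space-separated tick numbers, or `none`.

Answer: 0 3 4 5 6 7 9 10 11 12

Derivation:
t=0: input=2 -> V=0 FIRE
t=1: input=0 -> V=0
t=2: input=0 -> V=0
t=3: input=2 -> V=0 FIRE
t=4: input=4 -> V=0 FIRE
t=5: input=3 -> V=0 FIRE
t=6: input=2 -> V=0 FIRE
t=7: input=2 -> V=0 FIRE
t=8: input=0 -> V=0
t=9: input=4 -> V=0 FIRE
t=10: input=2 -> V=0 FIRE
t=11: input=2 -> V=0 FIRE
t=12: input=3 -> V=0 FIRE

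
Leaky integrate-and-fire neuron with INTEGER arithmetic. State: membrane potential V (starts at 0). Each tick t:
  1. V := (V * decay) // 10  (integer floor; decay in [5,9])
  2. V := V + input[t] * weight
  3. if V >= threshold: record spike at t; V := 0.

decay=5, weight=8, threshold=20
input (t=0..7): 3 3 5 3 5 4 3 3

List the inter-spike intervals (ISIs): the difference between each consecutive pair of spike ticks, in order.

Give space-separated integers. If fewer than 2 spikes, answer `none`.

t=0: input=3 -> V=0 FIRE
t=1: input=3 -> V=0 FIRE
t=2: input=5 -> V=0 FIRE
t=3: input=3 -> V=0 FIRE
t=4: input=5 -> V=0 FIRE
t=5: input=4 -> V=0 FIRE
t=6: input=3 -> V=0 FIRE
t=7: input=3 -> V=0 FIRE

Answer: 1 1 1 1 1 1 1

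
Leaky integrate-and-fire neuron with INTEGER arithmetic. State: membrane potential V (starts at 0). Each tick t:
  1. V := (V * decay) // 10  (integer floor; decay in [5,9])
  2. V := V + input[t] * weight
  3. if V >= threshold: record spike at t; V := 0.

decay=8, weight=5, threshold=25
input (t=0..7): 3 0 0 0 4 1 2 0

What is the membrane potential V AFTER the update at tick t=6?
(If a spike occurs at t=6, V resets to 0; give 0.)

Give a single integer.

t=0: input=3 -> V=15
t=1: input=0 -> V=12
t=2: input=0 -> V=9
t=3: input=0 -> V=7
t=4: input=4 -> V=0 FIRE
t=5: input=1 -> V=5
t=6: input=2 -> V=14
t=7: input=0 -> V=11

Answer: 14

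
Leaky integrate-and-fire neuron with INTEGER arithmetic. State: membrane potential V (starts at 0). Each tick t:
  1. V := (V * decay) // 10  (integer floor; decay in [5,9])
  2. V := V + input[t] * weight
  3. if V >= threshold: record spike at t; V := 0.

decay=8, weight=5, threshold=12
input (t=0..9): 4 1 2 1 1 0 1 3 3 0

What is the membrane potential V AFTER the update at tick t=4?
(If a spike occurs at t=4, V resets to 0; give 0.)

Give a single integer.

Answer: 9

Derivation:
t=0: input=4 -> V=0 FIRE
t=1: input=1 -> V=5
t=2: input=2 -> V=0 FIRE
t=3: input=1 -> V=5
t=4: input=1 -> V=9
t=5: input=0 -> V=7
t=6: input=1 -> V=10
t=7: input=3 -> V=0 FIRE
t=8: input=3 -> V=0 FIRE
t=9: input=0 -> V=0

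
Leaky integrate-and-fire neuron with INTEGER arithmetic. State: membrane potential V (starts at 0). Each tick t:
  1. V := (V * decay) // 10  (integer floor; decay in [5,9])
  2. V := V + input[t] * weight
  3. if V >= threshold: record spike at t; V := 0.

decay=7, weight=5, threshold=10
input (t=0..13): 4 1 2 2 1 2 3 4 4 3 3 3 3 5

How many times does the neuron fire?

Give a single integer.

t=0: input=4 -> V=0 FIRE
t=1: input=1 -> V=5
t=2: input=2 -> V=0 FIRE
t=3: input=2 -> V=0 FIRE
t=4: input=1 -> V=5
t=5: input=2 -> V=0 FIRE
t=6: input=3 -> V=0 FIRE
t=7: input=4 -> V=0 FIRE
t=8: input=4 -> V=0 FIRE
t=9: input=3 -> V=0 FIRE
t=10: input=3 -> V=0 FIRE
t=11: input=3 -> V=0 FIRE
t=12: input=3 -> V=0 FIRE
t=13: input=5 -> V=0 FIRE

Answer: 12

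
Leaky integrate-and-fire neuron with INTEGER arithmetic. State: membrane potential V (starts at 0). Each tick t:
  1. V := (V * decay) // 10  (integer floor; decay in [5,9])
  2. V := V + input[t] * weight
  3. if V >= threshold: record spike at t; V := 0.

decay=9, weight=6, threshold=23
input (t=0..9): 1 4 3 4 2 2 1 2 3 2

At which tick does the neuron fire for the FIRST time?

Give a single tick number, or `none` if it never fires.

t=0: input=1 -> V=6
t=1: input=4 -> V=0 FIRE
t=2: input=3 -> V=18
t=3: input=4 -> V=0 FIRE
t=4: input=2 -> V=12
t=5: input=2 -> V=22
t=6: input=1 -> V=0 FIRE
t=7: input=2 -> V=12
t=8: input=3 -> V=0 FIRE
t=9: input=2 -> V=12

Answer: 1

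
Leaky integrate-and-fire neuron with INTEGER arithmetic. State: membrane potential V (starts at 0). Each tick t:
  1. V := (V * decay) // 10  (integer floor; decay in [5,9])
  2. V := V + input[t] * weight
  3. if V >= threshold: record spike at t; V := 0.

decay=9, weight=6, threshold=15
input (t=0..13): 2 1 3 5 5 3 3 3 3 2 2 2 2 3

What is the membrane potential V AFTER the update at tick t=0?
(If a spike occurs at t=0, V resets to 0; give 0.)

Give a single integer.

t=0: input=2 -> V=12
t=1: input=1 -> V=0 FIRE
t=2: input=3 -> V=0 FIRE
t=3: input=5 -> V=0 FIRE
t=4: input=5 -> V=0 FIRE
t=5: input=3 -> V=0 FIRE
t=6: input=3 -> V=0 FIRE
t=7: input=3 -> V=0 FIRE
t=8: input=3 -> V=0 FIRE
t=9: input=2 -> V=12
t=10: input=2 -> V=0 FIRE
t=11: input=2 -> V=12
t=12: input=2 -> V=0 FIRE
t=13: input=3 -> V=0 FIRE

Answer: 12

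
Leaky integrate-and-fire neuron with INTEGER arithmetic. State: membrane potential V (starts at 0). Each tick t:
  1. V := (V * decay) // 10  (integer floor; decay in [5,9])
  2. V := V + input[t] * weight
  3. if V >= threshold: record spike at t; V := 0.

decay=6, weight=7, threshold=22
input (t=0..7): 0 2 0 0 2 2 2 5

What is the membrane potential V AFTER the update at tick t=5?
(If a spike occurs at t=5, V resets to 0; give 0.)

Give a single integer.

t=0: input=0 -> V=0
t=1: input=2 -> V=14
t=2: input=0 -> V=8
t=3: input=0 -> V=4
t=4: input=2 -> V=16
t=5: input=2 -> V=0 FIRE
t=6: input=2 -> V=14
t=7: input=5 -> V=0 FIRE

Answer: 0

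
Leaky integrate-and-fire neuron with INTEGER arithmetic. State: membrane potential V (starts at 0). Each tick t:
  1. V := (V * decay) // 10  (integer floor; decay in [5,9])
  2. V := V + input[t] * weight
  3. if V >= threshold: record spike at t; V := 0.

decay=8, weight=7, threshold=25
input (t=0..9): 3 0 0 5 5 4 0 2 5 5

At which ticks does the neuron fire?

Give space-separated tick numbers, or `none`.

Answer: 3 4 5 8 9

Derivation:
t=0: input=3 -> V=21
t=1: input=0 -> V=16
t=2: input=0 -> V=12
t=3: input=5 -> V=0 FIRE
t=4: input=5 -> V=0 FIRE
t=5: input=4 -> V=0 FIRE
t=6: input=0 -> V=0
t=7: input=2 -> V=14
t=8: input=5 -> V=0 FIRE
t=9: input=5 -> V=0 FIRE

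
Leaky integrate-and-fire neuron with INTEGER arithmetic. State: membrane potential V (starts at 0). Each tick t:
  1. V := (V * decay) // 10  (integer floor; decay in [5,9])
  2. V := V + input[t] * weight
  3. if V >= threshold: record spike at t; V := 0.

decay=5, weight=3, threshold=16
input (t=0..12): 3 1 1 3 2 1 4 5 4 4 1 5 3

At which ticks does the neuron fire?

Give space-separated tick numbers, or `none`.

t=0: input=3 -> V=9
t=1: input=1 -> V=7
t=2: input=1 -> V=6
t=3: input=3 -> V=12
t=4: input=2 -> V=12
t=5: input=1 -> V=9
t=6: input=4 -> V=0 FIRE
t=7: input=5 -> V=15
t=8: input=4 -> V=0 FIRE
t=9: input=4 -> V=12
t=10: input=1 -> V=9
t=11: input=5 -> V=0 FIRE
t=12: input=3 -> V=9

Answer: 6 8 11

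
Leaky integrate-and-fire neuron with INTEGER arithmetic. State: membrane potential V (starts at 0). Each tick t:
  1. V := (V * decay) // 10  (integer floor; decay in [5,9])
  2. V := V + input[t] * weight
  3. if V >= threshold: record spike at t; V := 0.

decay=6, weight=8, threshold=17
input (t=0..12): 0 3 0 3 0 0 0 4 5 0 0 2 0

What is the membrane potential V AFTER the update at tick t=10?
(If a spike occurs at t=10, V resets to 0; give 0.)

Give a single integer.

Answer: 0

Derivation:
t=0: input=0 -> V=0
t=1: input=3 -> V=0 FIRE
t=2: input=0 -> V=0
t=3: input=3 -> V=0 FIRE
t=4: input=0 -> V=0
t=5: input=0 -> V=0
t=6: input=0 -> V=0
t=7: input=4 -> V=0 FIRE
t=8: input=5 -> V=0 FIRE
t=9: input=0 -> V=0
t=10: input=0 -> V=0
t=11: input=2 -> V=16
t=12: input=0 -> V=9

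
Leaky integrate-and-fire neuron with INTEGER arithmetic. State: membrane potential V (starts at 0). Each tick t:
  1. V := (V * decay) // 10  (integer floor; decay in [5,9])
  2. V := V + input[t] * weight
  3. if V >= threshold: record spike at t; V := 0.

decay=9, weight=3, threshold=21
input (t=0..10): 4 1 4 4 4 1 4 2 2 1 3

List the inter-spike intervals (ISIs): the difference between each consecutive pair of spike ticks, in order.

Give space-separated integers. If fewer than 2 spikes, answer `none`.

t=0: input=4 -> V=12
t=1: input=1 -> V=13
t=2: input=4 -> V=0 FIRE
t=3: input=4 -> V=12
t=4: input=4 -> V=0 FIRE
t=5: input=1 -> V=3
t=6: input=4 -> V=14
t=7: input=2 -> V=18
t=8: input=2 -> V=0 FIRE
t=9: input=1 -> V=3
t=10: input=3 -> V=11

Answer: 2 4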